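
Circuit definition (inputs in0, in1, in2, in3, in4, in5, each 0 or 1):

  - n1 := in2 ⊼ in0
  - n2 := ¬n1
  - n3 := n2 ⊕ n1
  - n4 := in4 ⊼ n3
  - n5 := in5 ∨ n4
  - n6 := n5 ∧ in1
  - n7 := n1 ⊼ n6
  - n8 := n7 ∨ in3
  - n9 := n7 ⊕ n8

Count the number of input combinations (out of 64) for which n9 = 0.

n9 = n7 ⊕ n8 must be 0, so n7 and n8 are equal.
Enumerating the 64 input combinations, 55 give n9 = 0 and 9 give n9 = 1.

55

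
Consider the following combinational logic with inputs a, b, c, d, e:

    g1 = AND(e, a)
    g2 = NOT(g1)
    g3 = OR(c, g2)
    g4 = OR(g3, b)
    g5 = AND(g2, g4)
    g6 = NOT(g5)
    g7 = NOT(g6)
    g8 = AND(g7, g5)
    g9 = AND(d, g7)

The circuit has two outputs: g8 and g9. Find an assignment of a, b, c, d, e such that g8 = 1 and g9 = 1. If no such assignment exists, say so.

a=0 b=0 c=1 d=1 e=1

Check with a=0 b=0 c=1 d=1 e=1:
g1 = AND(e, a) = AND(1, 0) = 0
g2 = NOT(g1) = NOT 0 = 1
g3 = OR(c, g2) = OR(1, 1) = 1
g4 = OR(g3, b) = OR(1, 0) = 1
g5 = AND(g2, g4) = AND(1, 1) = 1
g6 = NOT(g5) = NOT 1 = 0
g7 = NOT(g6) = NOT 0 = 1
g8 = AND(g7, g5) = AND(1, 1) = 1
g9 = AND(d, g7) = AND(1, 1) = 1
So g8 = 1 and g9 = 1.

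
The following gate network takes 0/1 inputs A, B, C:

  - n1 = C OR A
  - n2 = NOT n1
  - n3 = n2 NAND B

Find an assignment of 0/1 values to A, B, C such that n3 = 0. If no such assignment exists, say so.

A=0 B=1 C=0

Check with A=0 B=1 C=0:
n1 = C OR A = 0 OR 0 = 0
n2 = NOT n1 = NOT 0 = 1
n3 = n2 NAND B = 1 NAND 1 = 0
So n3 = 0 as required.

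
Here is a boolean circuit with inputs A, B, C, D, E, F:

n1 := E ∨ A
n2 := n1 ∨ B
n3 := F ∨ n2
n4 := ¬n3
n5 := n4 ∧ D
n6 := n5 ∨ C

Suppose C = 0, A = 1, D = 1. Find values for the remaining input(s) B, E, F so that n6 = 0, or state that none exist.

n6 = n5 ∨ C must be 0, so both n5 = 0 and C = 0.
n5 = n4 ∧ D must be 0, so at least one of n4, D is 0.
Check with C = 0, A = 1, D = 1 and B=1, E=1, F=0:
n1 = E ∨ A = 1 ∨ 1 = 1
n2 = n1 ∨ B = 1 ∨ 1 = 1
n3 = F ∨ n2 = 0 ∨ 1 = 1
n4 = ¬n3 = ¬1 = 0
n5 = n4 ∧ D = 0 ∧ 1 = 0
n6 = n5 ∨ C = 0 ∨ 0 = 0
So n6 = 0.

B=1 E=1 F=0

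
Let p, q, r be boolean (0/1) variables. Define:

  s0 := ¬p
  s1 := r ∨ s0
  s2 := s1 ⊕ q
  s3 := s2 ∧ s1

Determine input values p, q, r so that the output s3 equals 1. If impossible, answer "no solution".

s3 = s2 ∧ s1 must be 1, so both s2 = 1 and s1 = 1.
s2 = s1 ⊕ q must be 1, so s1 and q differ.
Check with p=0, q=0, r=1:
s0 = ¬p = ¬0 = 1
s1 = r ∨ s0 = 1 ∨ 1 = 1
s2 = s1 ⊕ q = 1 ⊕ 0 = 1
s3 = s2 ∧ s1 = 1 ∧ 1 = 1
So s3 = 1 as required.

p=0, q=0, r=1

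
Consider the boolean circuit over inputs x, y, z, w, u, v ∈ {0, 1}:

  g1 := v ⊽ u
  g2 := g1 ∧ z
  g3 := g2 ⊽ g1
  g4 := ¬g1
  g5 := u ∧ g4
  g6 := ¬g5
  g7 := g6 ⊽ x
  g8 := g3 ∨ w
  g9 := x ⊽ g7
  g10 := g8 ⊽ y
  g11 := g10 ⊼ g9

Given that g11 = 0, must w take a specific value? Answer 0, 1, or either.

0

g11 = g10 ⊼ g9 must be 0, so both g10 = 1 and g9 = 1.
g10 = g8 ⊽ y must be 1, so both g8 = 0 and y = 0.
g9 = x ⊽ g7 must be 1, so both x = 0 and g7 = 0.
Every assignment with g11 = 0 has w = 0; there are 2 such assignment(s).
  x=0, y=0, z=0, w=0, u=0, v=0
  x=0, y=0, z=1, w=0, u=0, v=0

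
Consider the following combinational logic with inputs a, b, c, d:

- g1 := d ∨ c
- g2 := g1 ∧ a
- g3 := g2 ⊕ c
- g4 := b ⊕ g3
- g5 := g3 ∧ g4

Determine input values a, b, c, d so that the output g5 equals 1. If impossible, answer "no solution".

g5 = g3 ∧ g4 must be 1, so both g3 = 1 and g4 = 1.
g3 = g2 ⊕ c must be 1, so g2 and c differ.
Check with a=0, b=0, c=1, d=0:
g1 = d ∨ c = 0 ∨ 1 = 1
g2 = g1 ∧ a = 1 ∧ 0 = 0
g3 = g2 ⊕ c = 0 ⊕ 1 = 1
g4 = b ⊕ g3 = 0 ⊕ 1 = 1
g5 = g3 ∧ g4 = 1 ∧ 1 = 1
So g5 = 1 as required.

a=0, b=0, c=1, d=0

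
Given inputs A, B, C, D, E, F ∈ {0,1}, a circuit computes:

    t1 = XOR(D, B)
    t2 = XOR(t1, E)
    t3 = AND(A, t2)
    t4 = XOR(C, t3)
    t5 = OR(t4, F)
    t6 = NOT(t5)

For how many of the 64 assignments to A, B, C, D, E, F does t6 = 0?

t6 = NOT(t5) must be 0, so t5 = 1.
Enumerating the 64 input combinations, 48 give t6 = 0 and 16 give t6 = 1.

48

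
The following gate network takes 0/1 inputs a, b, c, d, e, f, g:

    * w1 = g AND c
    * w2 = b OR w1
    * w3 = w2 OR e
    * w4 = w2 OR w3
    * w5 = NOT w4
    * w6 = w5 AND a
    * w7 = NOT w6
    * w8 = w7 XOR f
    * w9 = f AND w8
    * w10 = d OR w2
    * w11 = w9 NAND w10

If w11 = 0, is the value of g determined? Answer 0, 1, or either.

either

Both values of g occur among assignments with w11 = 0:
  g=0: a=1, b=0, c=0, d=1, e=0, f=1, g=0
  g=1: a=1, b=0, c=0, d=1, e=0, f=1, g=1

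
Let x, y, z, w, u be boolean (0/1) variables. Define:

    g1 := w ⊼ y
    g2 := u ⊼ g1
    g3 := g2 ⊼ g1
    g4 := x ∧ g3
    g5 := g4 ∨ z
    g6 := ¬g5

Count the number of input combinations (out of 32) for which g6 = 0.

21

g6 = ¬g5 must be 0, so g5 = 1.
Enumerating the 32 input combinations, 21 give g6 = 0 and 11 give g6 = 1.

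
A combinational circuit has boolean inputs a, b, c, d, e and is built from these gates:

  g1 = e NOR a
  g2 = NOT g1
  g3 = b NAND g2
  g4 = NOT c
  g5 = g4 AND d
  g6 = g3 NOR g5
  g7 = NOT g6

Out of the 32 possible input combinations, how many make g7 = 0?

g7 = NOT g6 must be 0, so g6 = 1.
g6 = g3 NOR g5 must be 1, so both g3 = 0 and g5 = 0.
Enumerating the 32 input combinations, 9 give g7 = 0 and 23 give g7 = 1.

9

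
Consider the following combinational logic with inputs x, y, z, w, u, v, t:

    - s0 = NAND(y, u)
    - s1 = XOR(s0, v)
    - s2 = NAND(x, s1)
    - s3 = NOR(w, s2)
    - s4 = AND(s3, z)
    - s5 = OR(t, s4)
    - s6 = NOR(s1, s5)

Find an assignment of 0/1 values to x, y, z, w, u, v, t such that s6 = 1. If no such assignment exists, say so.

Check with x=0, y=0, z=1, w=0, u=0, v=1, t=0:
s0 = NAND(y, u) = NAND(0, 0) = 1
s1 = XOR(s0, v) = XOR(1, 1) = 0
s2 = NAND(x, s1) = NAND(0, 0) = 1
s3 = NOR(w, s2) = NOR(0, 1) = 0
s4 = AND(s3, z) = AND(0, 1) = 0
s5 = OR(t, s4) = OR(0, 0) = 0
s6 = NOR(s1, s5) = NOR(0, 0) = 1
So s6 = 1 as required.

x=0, y=0, z=1, w=0, u=0, v=1, t=0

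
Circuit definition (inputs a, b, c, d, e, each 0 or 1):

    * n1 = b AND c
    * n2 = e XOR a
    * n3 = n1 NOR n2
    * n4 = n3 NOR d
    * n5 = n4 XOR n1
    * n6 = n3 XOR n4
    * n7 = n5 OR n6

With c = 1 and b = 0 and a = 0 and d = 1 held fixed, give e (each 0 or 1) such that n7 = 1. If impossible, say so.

Check with c = 1 and b = 0 and a = 0 and d = 1 and e=0:
n1 = b AND c = 0 AND 1 = 0
n2 = e XOR a = 0 XOR 0 = 0
n3 = n1 NOR n2 = 0 NOR 0 = 1
n4 = n3 NOR d = 1 NOR 1 = 0
n5 = n4 XOR n1 = 0 XOR 0 = 0
n6 = n3 XOR n4 = 1 XOR 0 = 1
n7 = n5 OR n6 = 0 OR 1 = 1
So n7 = 1.

e=0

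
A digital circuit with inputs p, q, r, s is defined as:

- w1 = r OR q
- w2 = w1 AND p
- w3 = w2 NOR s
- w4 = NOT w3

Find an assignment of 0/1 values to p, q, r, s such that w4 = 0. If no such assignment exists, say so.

w4 = NOT w3 must be 0, so w3 = 1.
w3 = w2 NOR s must be 1, so both w2 = 0 and s = 0.
w2 = w1 AND p must be 0, so at least one of w1, p is 0.
Check with p=1 q=0 r=0 s=0:
w1 = r OR q = 0 OR 0 = 0
w2 = w1 AND p = 0 AND 1 = 0
w3 = w2 NOR s = 0 NOR 0 = 1
w4 = NOT w3 = NOT 1 = 0
So w4 = 0 as required.

p=1 q=0 r=0 s=0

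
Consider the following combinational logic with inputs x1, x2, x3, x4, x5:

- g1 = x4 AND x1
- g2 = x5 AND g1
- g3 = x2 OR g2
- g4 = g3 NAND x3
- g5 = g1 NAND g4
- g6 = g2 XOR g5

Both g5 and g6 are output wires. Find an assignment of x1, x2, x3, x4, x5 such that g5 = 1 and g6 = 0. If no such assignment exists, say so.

x1=1 x2=0 x3=1 x4=1 x5=1

Check with x1=1 x2=0 x3=1 x4=1 x5=1:
g1 = x4 AND x1 = 1 AND 1 = 1
g2 = x5 AND g1 = 1 AND 1 = 1
g3 = x2 OR g2 = 0 OR 1 = 1
g4 = g3 NAND x3 = 1 NAND 1 = 0
g5 = g1 NAND g4 = 1 NAND 0 = 1
g6 = g2 XOR g5 = 1 XOR 1 = 0
So g5 = 1 and g6 = 0.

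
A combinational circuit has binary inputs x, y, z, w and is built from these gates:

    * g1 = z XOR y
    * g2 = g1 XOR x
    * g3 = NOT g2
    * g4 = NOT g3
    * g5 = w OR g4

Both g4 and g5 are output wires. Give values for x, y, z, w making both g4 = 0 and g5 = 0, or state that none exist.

Check with x=0 y=1 z=1 w=0:
g1 = z XOR y = 1 XOR 1 = 0
g2 = g1 XOR x = 0 XOR 0 = 0
g3 = NOT g2 = NOT 0 = 1
g4 = NOT g3 = NOT 1 = 0
g5 = w OR g4 = 0 OR 0 = 0
So g4 = 0 and g5 = 0.

x=0 y=1 z=1 w=0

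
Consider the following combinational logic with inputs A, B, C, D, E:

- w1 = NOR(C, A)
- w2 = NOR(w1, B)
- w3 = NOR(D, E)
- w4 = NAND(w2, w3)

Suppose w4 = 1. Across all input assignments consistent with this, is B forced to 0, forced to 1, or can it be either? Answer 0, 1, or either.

Both values of B occur among assignments with w4 = 1:
  B=0: A=0, B=0, C=0, D=0, E=0
  B=1: A=0, B=1, C=0, D=0, E=0

either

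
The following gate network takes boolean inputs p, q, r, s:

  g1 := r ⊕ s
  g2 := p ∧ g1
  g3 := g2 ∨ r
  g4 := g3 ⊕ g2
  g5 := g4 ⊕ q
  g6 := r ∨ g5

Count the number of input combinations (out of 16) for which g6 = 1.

12

g6 = r ∨ g5 must be 1, so at least one of r, g5 is 1.
Enumerating the 16 input combinations, 12 give g6 = 1 and 4 give g6 = 0.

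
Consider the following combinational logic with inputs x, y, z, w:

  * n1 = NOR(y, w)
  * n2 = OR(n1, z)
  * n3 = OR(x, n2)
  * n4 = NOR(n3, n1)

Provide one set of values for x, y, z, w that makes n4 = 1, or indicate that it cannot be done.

x=0 y=1 z=0 w=1

n4 = NOR(n3, n1) must be 1, so both n3 = 0 and n1 = 0.
n3 = OR(x, n2) must be 0, so both x = 0 and n2 = 0.
Check with x=0 y=1 z=0 w=1:
n1 = NOR(y, w) = NOR(1, 1) = 0
n2 = OR(n1, z) = OR(0, 0) = 0
n3 = OR(x, n2) = OR(0, 0) = 0
n4 = NOR(n3, n1) = NOR(0, 0) = 1
So n4 = 1 as required.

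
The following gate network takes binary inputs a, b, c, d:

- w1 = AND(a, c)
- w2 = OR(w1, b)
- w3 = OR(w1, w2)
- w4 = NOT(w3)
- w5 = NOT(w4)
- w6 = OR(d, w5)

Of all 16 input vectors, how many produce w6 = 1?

w6 = OR(d, w5) must be 1, so at least one of d, w5 is 1.
Enumerating the 16 input combinations, 13 give w6 = 1 and 3 give w6 = 0.

13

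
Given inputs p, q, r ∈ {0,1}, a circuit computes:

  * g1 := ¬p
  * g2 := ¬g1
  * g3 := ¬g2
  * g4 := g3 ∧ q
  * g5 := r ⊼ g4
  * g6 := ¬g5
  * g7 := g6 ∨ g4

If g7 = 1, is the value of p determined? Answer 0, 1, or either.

g7 = g6 ∨ g4 must be 1, so at least one of g6, g4 is 1.
Every assignment with g7 = 1 has p = 0; there are 2 such assignment(s).
  p=0, q=1, r=0
  p=0, q=1, r=1

0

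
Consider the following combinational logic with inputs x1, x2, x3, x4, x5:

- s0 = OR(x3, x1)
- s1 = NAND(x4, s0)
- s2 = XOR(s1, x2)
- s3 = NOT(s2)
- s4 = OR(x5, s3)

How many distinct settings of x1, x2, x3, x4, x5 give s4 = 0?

s4 = OR(x5, s3) must be 0, so both x5 = 0 and s3 = 0.
s3 = NOT(s2) must be 0, so s2 = 1.
s2 = XOR(s1, x2) must be 1, so s1 and x2 differ.
Enumerating the 32 input combinations, 8 give s4 = 0 and 24 give s4 = 1.

8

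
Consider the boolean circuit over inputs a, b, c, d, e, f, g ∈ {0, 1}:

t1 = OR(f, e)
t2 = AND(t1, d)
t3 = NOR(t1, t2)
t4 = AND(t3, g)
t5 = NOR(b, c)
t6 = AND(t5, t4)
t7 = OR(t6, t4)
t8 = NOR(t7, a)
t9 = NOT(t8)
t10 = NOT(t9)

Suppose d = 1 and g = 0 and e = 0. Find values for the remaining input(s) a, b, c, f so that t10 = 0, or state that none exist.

a=1 b=0 c=0 f=0

Check with d = 1 and g = 0 and e = 0 and a=1, b=0, c=0, f=0:
t1 = OR(f, e) = OR(0, 0) = 0
t2 = AND(t1, d) = AND(0, 1) = 0
t3 = NOR(t1, t2) = NOR(0, 0) = 1
t4 = AND(t3, g) = AND(1, 0) = 0
t5 = NOR(b, c) = NOR(0, 0) = 1
t6 = AND(t5, t4) = AND(1, 0) = 0
t7 = OR(t6, t4) = OR(0, 0) = 0
t8 = NOR(t7, a) = NOR(0, 1) = 0
t9 = NOT(t8) = NOT 0 = 1
t10 = NOT(t9) = NOT 1 = 0
So t10 = 0.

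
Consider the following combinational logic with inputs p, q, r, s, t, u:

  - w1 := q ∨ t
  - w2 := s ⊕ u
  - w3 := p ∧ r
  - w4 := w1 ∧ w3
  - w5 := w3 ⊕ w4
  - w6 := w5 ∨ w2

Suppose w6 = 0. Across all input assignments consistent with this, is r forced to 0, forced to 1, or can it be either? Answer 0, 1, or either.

either

Both values of r occur among assignments with w6 = 0:
  r=0: p=0, q=0, r=0, s=0, t=0, u=0
  r=1: p=0, q=0, r=1, s=0, t=0, u=0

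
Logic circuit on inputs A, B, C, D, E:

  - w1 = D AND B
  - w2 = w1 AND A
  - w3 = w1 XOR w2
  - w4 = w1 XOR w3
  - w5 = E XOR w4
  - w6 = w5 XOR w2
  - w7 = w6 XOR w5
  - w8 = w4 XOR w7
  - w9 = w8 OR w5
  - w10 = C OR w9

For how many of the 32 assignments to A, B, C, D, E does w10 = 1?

w10 = C OR w9 must be 1, so at least one of C, w9 is 1.
Enumerating the 32 input combinations, 24 give w10 = 1 and 8 give w10 = 0.

24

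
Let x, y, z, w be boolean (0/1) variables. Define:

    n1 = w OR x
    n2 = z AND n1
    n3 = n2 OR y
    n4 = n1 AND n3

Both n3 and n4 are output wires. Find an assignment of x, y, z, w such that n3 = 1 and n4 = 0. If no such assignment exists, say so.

Check with x=0, y=1, z=1, w=0:
n1 = w OR x = 0 OR 0 = 0
n2 = z AND n1 = 1 AND 0 = 0
n3 = n2 OR y = 0 OR 1 = 1
n4 = n1 AND n3 = 0 AND 1 = 0
So n3 = 1 and n4 = 0.

x=0, y=1, z=1, w=0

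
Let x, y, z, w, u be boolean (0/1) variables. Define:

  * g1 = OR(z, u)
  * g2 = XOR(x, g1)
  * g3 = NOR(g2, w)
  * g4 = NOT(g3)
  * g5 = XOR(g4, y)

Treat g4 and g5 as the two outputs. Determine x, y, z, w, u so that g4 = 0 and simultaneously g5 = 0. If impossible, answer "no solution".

x=1 y=0 z=1 w=0 u=1

Check with x=1 y=0 z=1 w=0 u=1:
g1 = OR(z, u) = OR(1, 1) = 1
g2 = XOR(x, g1) = XOR(1, 1) = 0
g3 = NOR(g2, w) = NOR(0, 0) = 1
g4 = NOT(g3) = NOT 1 = 0
g5 = XOR(g4, y) = XOR(0, 0) = 0
So g4 = 0 and g5 = 0.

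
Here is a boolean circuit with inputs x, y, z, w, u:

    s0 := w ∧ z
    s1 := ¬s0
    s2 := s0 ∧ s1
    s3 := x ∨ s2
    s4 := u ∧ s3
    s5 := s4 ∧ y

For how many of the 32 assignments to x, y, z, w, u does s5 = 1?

4

s5 = s4 ∧ y must be 1, so both s4 = 1 and y = 1.
s4 = u ∧ s3 must be 1, so both u = 1 and s3 = 1.
s3 = x ∨ s2 must be 1, so at least one of x, s2 is 1.
Satisfying assignments:
  x=1, y=1, z=0, w=0, u=1
  x=1, y=1, z=0, w=1, u=1
  x=1, y=1, z=1, w=0, u=1
  x=1, y=1, z=1, w=1, u=1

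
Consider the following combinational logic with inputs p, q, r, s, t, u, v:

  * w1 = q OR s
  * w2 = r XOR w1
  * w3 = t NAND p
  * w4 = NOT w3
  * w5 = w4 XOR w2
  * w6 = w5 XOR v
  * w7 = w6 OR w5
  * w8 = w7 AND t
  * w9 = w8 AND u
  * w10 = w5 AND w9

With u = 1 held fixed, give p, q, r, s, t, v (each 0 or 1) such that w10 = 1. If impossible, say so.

w10 = w5 AND w9 must be 1, so both w5 = 1 and w9 = 1.
Check with u = 1 and p=0, q=1, r=0, s=1, t=1, v=0:
w1 = q OR s = 1 OR 1 = 1
w2 = r XOR w1 = 0 XOR 1 = 1
w3 = t NAND p = 1 NAND 0 = 1
w4 = NOT w3 = NOT 1 = 0
w5 = w4 XOR w2 = 0 XOR 1 = 1
w6 = w5 XOR v = 1 XOR 0 = 1
w7 = w6 OR w5 = 1 OR 1 = 1
w8 = w7 AND t = 1 AND 1 = 1
w9 = w8 AND u = 1 AND 1 = 1
w10 = w5 AND w9 = 1 AND 1 = 1
So w10 = 1.

p=0, q=1, r=0, s=1, t=1, v=0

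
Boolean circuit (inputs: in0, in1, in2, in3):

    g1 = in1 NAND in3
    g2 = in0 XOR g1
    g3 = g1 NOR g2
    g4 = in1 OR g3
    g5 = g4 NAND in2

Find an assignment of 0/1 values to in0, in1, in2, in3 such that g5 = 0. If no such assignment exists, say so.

Check with in0=1, in1=1, in2=1, in3=1:
g1 = in1 NAND in3 = 1 NAND 1 = 0
g2 = in0 XOR g1 = 1 XOR 0 = 1
g3 = g1 NOR g2 = 0 NOR 1 = 0
g4 = in1 OR g3 = 1 OR 0 = 1
g5 = g4 NAND in2 = 1 NAND 1 = 0
So g5 = 0 as required.

in0=1, in1=1, in2=1, in3=1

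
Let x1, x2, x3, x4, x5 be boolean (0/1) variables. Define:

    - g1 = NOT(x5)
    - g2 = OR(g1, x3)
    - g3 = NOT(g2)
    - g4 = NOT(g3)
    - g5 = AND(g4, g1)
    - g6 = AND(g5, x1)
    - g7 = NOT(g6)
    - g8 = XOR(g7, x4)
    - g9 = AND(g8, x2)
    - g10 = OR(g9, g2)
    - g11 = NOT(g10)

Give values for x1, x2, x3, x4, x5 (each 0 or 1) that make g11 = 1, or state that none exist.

Check with x1=0 x2=0 x3=0 x4=1 x5=1:
g1 = NOT(x5) = NOT 1 = 0
g2 = OR(g1, x3) = OR(0, 0) = 0
g3 = NOT(g2) = NOT 0 = 1
g4 = NOT(g3) = NOT 1 = 0
g5 = AND(g4, g1) = AND(0, 0) = 0
g6 = AND(g5, x1) = AND(0, 0) = 0
g7 = NOT(g6) = NOT 0 = 1
g8 = XOR(g7, x4) = XOR(1, 1) = 0
g9 = AND(g8, x2) = AND(0, 0) = 0
g10 = OR(g9, g2) = OR(0, 0) = 0
g11 = NOT(g10) = NOT 0 = 1
So g11 = 1 as required.

x1=0 x2=0 x3=0 x4=1 x5=1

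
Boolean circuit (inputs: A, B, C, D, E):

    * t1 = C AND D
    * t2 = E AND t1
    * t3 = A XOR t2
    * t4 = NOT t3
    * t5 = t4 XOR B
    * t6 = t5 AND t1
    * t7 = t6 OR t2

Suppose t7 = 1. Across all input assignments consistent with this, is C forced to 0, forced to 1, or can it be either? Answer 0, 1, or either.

t7 = t6 OR t2 must be 1, so at least one of t6, t2 is 1.
Every assignment with t7 = 1 has C = 1; there are 6 such assignment(s).

1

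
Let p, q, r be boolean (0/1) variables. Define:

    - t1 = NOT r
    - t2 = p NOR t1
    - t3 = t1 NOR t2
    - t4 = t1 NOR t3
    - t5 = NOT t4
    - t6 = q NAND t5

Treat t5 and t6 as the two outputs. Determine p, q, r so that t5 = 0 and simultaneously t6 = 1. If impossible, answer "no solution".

p=0 q=0 r=1

Check with p=0 q=0 r=1:
t1 = NOT r = NOT 1 = 0
t2 = p NOR t1 = 0 NOR 0 = 1
t3 = t1 NOR t2 = 0 NOR 1 = 0
t4 = t1 NOR t3 = 0 NOR 0 = 1
t5 = NOT t4 = NOT 1 = 0
t6 = q NAND t5 = 0 NAND 0 = 1
So t5 = 0 and t6 = 1.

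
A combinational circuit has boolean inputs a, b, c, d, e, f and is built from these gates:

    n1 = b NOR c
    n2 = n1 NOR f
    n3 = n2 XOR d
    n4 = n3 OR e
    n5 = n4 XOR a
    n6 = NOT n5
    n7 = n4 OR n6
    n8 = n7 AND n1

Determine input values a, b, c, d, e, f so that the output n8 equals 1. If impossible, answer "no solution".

Check with a=1, b=0, c=0, d=1, e=0, f=1:
n1 = b NOR c = 0 NOR 0 = 1
n2 = n1 NOR f = 1 NOR 1 = 0
n3 = n2 XOR d = 0 XOR 1 = 1
n4 = n3 OR e = 1 OR 0 = 1
n5 = n4 XOR a = 1 XOR 1 = 0
n6 = NOT n5 = NOT 0 = 1
n7 = n4 OR n6 = 1 OR 1 = 1
n8 = n7 AND n1 = 1 AND 1 = 1
So n8 = 1 as required.

a=1, b=0, c=0, d=1, e=0, f=1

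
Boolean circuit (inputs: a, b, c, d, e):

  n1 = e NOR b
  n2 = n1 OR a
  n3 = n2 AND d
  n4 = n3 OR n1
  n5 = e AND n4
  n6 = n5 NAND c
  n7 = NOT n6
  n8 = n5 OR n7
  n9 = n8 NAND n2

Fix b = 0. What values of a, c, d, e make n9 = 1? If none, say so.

Check with b = 0 and a=0, c=1, d=1, e=0:
n1 = e NOR b = 0 NOR 0 = 1
n2 = n1 OR a = 1 OR 0 = 1
n3 = n2 AND d = 1 AND 1 = 1
n4 = n3 OR n1 = 1 OR 1 = 1
n5 = e AND n4 = 0 AND 1 = 0
n6 = n5 NAND c = 0 NAND 1 = 1
n7 = NOT n6 = NOT 1 = 0
n8 = n5 OR n7 = 0 OR 0 = 0
n9 = n8 NAND n2 = 0 NAND 1 = 1
So n9 = 1.

a=0, c=1, d=1, e=0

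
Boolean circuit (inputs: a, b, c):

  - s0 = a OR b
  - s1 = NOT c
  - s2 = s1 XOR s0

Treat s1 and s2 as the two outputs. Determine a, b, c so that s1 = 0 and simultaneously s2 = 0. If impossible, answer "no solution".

Check with a=0, b=0, c=1:
s0 = a OR b = 0 OR 0 = 0
s1 = NOT c = NOT 1 = 0
s2 = s1 XOR s0 = 0 XOR 0 = 0
So s1 = 0 and s2 = 0.

a=0, b=0, c=1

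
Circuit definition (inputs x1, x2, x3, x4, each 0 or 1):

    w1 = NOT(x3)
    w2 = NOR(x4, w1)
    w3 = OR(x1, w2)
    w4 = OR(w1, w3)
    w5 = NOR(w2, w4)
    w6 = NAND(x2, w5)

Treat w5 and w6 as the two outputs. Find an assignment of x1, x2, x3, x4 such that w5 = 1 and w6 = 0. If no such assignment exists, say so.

x1=0, x2=1, x3=1, x4=1

Check with x1=0, x2=1, x3=1, x4=1:
w1 = NOT(x3) = NOT 1 = 0
w2 = NOR(x4, w1) = NOR(1, 0) = 0
w3 = OR(x1, w2) = OR(0, 0) = 0
w4 = OR(w1, w3) = OR(0, 0) = 0
w5 = NOR(w2, w4) = NOR(0, 0) = 1
w6 = NAND(x2, w5) = NAND(1, 1) = 0
So w5 = 1 and w6 = 0.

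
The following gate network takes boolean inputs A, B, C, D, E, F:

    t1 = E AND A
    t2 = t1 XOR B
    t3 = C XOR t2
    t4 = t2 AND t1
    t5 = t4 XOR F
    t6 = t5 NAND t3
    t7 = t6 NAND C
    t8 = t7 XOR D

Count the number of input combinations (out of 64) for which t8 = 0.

32

t8 = t7 XOR D must be 0, so t7 and D are equal.
Enumerating the 64 input combinations, 32 give t8 = 0 and 32 give t8 = 1.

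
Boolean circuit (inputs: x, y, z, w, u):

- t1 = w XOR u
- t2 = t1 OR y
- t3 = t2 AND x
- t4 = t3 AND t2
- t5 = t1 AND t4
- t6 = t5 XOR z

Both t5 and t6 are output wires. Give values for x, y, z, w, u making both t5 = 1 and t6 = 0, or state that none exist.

Check with x=1, y=1, z=1, w=1, u=0:
t1 = w XOR u = 1 XOR 0 = 1
t2 = t1 OR y = 1 OR 1 = 1
t3 = t2 AND x = 1 AND 1 = 1
t4 = t3 AND t2 = 1 AND 1 = 1
t5 = t1 AND t4 = 1 AND 1 = 1
t6 = t5 XOR z = 1 XOR 1 = 0
So t5 = 1 and t6 = 0.

x=1, y=1, z=1, w=1, u=0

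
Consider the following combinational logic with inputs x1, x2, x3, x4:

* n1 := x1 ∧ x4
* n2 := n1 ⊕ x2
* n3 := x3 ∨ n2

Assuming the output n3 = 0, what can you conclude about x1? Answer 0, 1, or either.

Both values of x1 occur among assignments with n3 = 0:
  x1=0: x1=0, x2=0, x3=0, x4=0
  x1=1: x1=1, x2=0, x3=0, x4=0

either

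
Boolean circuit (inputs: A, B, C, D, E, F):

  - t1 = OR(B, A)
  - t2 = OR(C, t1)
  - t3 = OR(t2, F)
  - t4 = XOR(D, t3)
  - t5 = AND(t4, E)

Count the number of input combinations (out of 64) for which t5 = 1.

16

t5 = AND(t4, E) must be 1, so both t4 = 1 and E = 1.
t4 = XOR(D, t3) must be 1, so D and t3 differ.
Enumerating the 64 input combinations, 16 give t5 = 1 and 48 give t5 = 0.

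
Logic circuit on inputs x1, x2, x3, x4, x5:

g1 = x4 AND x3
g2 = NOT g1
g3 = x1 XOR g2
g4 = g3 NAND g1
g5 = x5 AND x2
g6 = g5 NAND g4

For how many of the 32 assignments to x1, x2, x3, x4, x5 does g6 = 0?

7

g6 = g5 NAND g4 must be 0, so both g5 = 1 and g4 = 1.
g5 = x5 AND x2 must be 1, so both x5 = 1 and x2 = 1.
g4 = g3 NAND g1 must be 1, so at least one of g3, g1 is 0.
Enumerating the 32 input combinations, 7 give g6 = 0 and 25 give g6 = 1.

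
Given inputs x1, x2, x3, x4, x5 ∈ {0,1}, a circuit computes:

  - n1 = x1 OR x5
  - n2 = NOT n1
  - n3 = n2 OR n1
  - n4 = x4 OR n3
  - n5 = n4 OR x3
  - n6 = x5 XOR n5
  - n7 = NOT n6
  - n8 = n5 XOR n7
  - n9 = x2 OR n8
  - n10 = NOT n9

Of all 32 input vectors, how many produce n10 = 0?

n10 = NOT n9 must be 0, so n9 = 1.
n9 = x2 OR n8 must be 1, so at least one of x2, n8 is 1.
Enumerating the 32 input combinations, 24 give n10 = 0 and 8 give n10 = 1.

24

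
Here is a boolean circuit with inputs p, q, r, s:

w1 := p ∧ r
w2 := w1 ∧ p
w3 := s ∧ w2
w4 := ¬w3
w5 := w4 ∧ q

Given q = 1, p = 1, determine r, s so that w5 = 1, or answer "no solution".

r=0, s=0

w5 = w4 ∧ q must be 1, so both w4 = 1 and q = 1.
w4 = ¬w3 must be 1, so w3 = 0.
Check with q = 1, p = 1 and r=0, s=0:
w1 = p ∧ r = 1 ∧ 0 = 0
w2 = w1 ∧ p = 0 ∧ 1 = 0
w3 = s ∧ w2 = 0 ∧ 0 = 0
w4 = ¬w3 = ¬0 = 1
w5 = w4 ∧ q = 1 ∧ 1 = 1
So w5 = 1.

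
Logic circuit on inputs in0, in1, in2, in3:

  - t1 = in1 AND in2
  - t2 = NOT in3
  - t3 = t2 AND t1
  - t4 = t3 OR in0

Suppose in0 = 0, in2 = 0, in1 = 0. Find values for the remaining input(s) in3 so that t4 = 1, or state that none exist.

no solution exists

With in0 = 0, in2 = 0, in1 = 0 fixed, none of the 2 settings of in3 give t4 = 1.
For example, with in3=1:
t1 = in1 AND in2 = 0 AND 0 = 0
t2 = NOT in3 = NOT 1 = 0
t3 = t2 AND t1 = 0 AND 0 = 0
t4 = t3 OR in0 = 0 OR 0 = 0
giving t4 = 0 ≠ 1.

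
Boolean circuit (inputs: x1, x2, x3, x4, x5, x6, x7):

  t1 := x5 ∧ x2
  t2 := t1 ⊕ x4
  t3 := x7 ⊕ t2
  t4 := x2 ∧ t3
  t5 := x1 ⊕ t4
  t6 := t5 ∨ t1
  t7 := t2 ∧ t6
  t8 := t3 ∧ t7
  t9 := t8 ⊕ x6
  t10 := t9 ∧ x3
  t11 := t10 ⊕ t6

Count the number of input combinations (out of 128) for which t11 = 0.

56

t11 = t10 ⊕ t6 must be 0, so t10 and t6 are equal.
Enumerating the 128 input combinations, 56 give t11 = 0 and 72 give t11 = 1.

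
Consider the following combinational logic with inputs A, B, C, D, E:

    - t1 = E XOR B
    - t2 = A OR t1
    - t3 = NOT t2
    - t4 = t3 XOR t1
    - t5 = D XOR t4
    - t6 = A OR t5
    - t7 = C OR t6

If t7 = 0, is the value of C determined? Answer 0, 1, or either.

0

t7 = C OR t6 must be 0, so both C = 0 and t6 = 0.
t6 = A OR t5 must be 0, so both A = 0 and t5 = 0.
Every assignment with t7 = 0 has C = 0; there are 4 such assignment(s).
  A=0, B=0, C=0, D=1, E=0
  A=0, B=0, C=0, D=1, E=1
  A=0, B=1, C=0, D=1, E=0
  A=0, B=1, C=0, D=1, E=1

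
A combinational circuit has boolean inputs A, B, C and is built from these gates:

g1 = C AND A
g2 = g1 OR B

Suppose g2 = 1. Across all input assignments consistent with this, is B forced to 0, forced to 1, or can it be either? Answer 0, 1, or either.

either

Both values of B occur among assignments with g2 = 1:
  B=0: A=1, B=0, C=1
  B=1: A=0, B=1, C=0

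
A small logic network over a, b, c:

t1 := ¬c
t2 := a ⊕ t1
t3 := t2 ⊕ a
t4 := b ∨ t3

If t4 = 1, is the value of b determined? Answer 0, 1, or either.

either

Both values of b occur among assignments with t4 = 1:
  b=0: a=0, b=0, c=0
  b=1: a=0, b=1, c=0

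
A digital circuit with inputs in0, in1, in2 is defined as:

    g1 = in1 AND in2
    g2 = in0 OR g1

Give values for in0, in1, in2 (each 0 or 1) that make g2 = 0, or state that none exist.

in0=0, in1=1, in2=0

g2 = in0 OR g1 must be 0, so both in0 = 0 and g1 = 0.
Check with in0=0, in1=1, in2=0:
g1 = in1 AND in2 = 1 AND 0 = 0
g2 = in0 OR g1 = 0 OR 0 = 0
So g2 = 0 as required.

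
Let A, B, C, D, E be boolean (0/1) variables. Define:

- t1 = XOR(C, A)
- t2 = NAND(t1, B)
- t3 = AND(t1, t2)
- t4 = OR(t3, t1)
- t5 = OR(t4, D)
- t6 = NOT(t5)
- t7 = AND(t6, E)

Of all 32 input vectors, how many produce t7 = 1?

t7 = AND(t6, E) must be 1, so both t6 = 1 and E = 1.
t6 = NOT(t5) must be 1, so t5 = 0.
Satisfying assignments:
  A=0, B=0, C=0, D=0, E=1
  A=0, B=1, C=0, D=0, E=1
  A=1, B=0, C=1, D=0, E=1
  A=1, B=1, C=1, D=0, E=1

4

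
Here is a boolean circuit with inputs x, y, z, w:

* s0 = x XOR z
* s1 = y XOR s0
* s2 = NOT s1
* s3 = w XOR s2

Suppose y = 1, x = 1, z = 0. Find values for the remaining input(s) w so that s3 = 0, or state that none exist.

Check with y = 1, x = 1, z = 0 and w=1:
s0 = x XOR z = 1 XOR 0 = 1
s1 = y XOR s0 = 1 XOR 1 = 0
s2 = NOT s1 = NOT 0 = 1
s3 = w XOR s2 = 1 XOR 1 = 0
So s3 = 0.

w=1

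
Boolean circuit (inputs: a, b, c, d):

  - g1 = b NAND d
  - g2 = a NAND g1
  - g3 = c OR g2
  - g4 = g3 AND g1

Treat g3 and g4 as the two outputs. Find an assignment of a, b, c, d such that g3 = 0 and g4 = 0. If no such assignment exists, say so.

a=1, b=1, c=0, d=0

Check with a=1, b=1, c=0, d=0:
g1 = b NAND d = 1 NAND 0 = 1
g2 = a NAND g1 = 1 NAND 1 = 0
g3 = c OR g2 = 0 OR 0 = 0
g4 = g3 AND g1 = 0 AND 1 = 0
So g3 = 0 and g4 = 0.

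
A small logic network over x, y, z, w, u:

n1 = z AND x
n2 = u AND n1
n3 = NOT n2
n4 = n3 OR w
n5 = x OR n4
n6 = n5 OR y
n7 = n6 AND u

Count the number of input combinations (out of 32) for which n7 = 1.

16

n7 = n6 AND u must be 1, so both n6 = 1 and u = 1.
n6 = n5 OR y must be 1, so at least one of n5, y is 1.
Enumerating the 32 input combinations, 16 give n7 = 1 and 16 give n7 = 0.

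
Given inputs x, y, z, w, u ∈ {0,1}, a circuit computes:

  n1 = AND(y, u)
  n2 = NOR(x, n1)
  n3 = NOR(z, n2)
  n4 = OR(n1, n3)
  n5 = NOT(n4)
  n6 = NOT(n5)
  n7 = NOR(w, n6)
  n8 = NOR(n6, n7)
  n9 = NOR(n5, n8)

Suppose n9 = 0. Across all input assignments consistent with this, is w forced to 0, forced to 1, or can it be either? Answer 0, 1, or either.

Both values of w occur among assignments with n9 = 0:
  w=0: x=0, y=0, z=0, w=0, u=0
  w=1: x=0, y=0, z=0, w=1, u=0

either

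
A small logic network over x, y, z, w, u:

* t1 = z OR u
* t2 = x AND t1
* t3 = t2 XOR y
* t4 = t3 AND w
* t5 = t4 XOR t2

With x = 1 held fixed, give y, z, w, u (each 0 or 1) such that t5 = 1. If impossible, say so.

t5 = t4 XOR t2 must be 1, so t4 and t2 differ.
Check with x = 1 and y=0, z=1, w=0, u=1:
t1 = z OR u = 1 OR 1 = 1
t2 = x AND t1 = 1 AND 1 = 1
t3 = t2 XOR y = 1 XOR 0 = 1
t4 = t3 AND w = 1 AND 0 = 0
t5 = t4 XOR t2 = 0 XOR 1 = 1
So t5 = 1.

y=0, z=1, w=0, u=1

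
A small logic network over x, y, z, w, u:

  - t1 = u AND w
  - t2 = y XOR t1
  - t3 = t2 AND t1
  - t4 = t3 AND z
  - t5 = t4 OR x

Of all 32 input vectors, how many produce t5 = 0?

t5 = t4 OR x must be 0, so both t4 = 0 and x = 0.
t4 = t3 AND z must be 0, so at least one of t3, z is 0.
Enumerating the 32 input combinations, 15 give t5 = 0 and 17 give t5 = 1.

15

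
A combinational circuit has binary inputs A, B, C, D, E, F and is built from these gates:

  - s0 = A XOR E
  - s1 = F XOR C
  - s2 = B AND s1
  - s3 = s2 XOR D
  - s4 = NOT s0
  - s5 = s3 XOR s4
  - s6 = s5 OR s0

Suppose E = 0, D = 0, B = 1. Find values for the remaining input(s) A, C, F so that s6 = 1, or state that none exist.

A=1 C=0 F=0

s6 = s5 OR s0 must be 1, so at least one of s5, s0 is 1.
Check with E = 0, D = 0, B = 1 and A=1, C=0, F=0:
s0 = A XOR E = 1 XOR 0 = 1
s1 = F XOR C = 0 XOR 0 = 0
s2 = B AND s1 = 1 AND 0 = 0
s3 = s2 XOR D = 0 XOR 0 = 0
s4 = NOT s0 = NOT 1 = 0
s5 = s3 XOR s4 = 0 XOR 0 = 0
s6 = s5 OR s0 = 0 OR 1 = 1
So s6 = 1.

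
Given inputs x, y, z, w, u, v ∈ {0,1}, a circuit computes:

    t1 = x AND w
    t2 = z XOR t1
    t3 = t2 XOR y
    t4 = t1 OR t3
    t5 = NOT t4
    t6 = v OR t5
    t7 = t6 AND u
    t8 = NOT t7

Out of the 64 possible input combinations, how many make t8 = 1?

t8 = NOT t7 must be 1, so t7 = 0.
t7 = t6 AND u must be 0, so at least one of t6, u is 0.
Enumerating the 64 input combinations, 42 give t8 = 1 and 22 give t8 = 0.

42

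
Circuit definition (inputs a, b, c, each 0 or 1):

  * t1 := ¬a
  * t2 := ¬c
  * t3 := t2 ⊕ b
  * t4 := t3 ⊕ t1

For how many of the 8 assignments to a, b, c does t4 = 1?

t4 = t3 ⊕ t1 must be 1, so t3 and t1 differ.
Enumerating the 8 input combinations, 4 give t4 = 1 and 4 give t4 = 0.

4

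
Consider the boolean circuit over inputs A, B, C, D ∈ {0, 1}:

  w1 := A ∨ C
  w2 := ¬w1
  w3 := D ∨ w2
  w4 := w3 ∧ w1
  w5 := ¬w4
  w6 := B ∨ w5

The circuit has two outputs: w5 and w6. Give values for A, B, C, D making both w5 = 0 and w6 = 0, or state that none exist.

A=0, B=0, C=1, D=1

Check with A=0, B=0, C=1, D=1:
w1 = A ∨ C = 0 ∨ 1 = 1
w2 = ¬w1 = ¬1 = 0
w3 = D ∨ w2 = 1 ∨ 0 = 1
w4 = w3 ∧ w1 = 1 ∧ 1 = 1
w5 = ¬w4 = ¬1 = 0
w6 = B ∨ w5 = 0 ∨ 0 = 0
So w5 = 0 and w6 = 0.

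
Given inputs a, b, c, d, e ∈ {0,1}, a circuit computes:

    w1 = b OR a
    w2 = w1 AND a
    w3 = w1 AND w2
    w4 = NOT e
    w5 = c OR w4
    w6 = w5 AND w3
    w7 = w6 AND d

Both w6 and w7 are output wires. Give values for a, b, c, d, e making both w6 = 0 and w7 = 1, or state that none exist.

Across all 32 input combinations, none give both w6 = 0 and w7 = 1.

no solution exists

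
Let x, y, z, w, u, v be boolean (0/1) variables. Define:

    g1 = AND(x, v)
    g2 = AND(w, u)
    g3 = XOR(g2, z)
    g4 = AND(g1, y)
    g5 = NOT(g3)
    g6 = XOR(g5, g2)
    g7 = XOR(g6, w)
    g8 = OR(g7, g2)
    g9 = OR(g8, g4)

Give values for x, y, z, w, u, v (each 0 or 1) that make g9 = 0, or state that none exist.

Check with x=1 y=0 z=1 w=0 u=1 v=1:
g1 = AND(x, v) = AND(1, 1) = 1
g2 = AND(w, u) = AND(0, 1) = 0
g3 = XOR(g2, z) = XOR(0, 1) = 1
g4 = AND(g1, y) = AND(1, 0) = 0
g5 = NOT(g3) = NOT 1 = 0
g6 = XOR(g5, g2) = XOR(0, 0) = 0
g7 = XOR(g6, w) = XOR(0, 0) = 0
g8 = OR(g7, g2) = OR(0, 0) = 0
g9 = OR(g8, g4) = OR(0, 0) = 0
So g9 = 0 as required.

x=1 y=0 z=1 w=0 u=1 v=1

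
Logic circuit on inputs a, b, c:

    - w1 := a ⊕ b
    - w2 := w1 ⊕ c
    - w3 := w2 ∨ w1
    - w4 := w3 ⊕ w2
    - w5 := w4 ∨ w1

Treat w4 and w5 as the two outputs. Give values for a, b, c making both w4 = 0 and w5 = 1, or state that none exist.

a=0, b=1, c=0

Check with a=0, b=1, c=0:
w1 = a ⊕ b = 0 ⊕ 1 = 1
w2 = w1 ⊕ c = 1 ⊕ 0 = 1
w3 = w2 ∨ w1 = 1 ∨ 1 = 1
w4 = w3 ⊕ w2 = 1 ⊕ 1 = 0
w5 = w4 ∨ w1 = 0 ∨ 1 = 1
So w4 = 0 and w5 = 1.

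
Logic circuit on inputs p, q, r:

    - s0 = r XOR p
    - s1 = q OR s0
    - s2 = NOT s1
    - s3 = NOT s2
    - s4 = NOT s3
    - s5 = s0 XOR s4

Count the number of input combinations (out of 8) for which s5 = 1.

6

s5 = s0 XOR s4 must be 1, so s0 and s4 differ.
Satisfying assignments:
  p=0, q=0, r=0
  p=0, q=0, r=1
  p=0, q=1, r=1
  p=1, q=0, r=0
  p=1, q=0, r=1
  p=1, q=1, r=0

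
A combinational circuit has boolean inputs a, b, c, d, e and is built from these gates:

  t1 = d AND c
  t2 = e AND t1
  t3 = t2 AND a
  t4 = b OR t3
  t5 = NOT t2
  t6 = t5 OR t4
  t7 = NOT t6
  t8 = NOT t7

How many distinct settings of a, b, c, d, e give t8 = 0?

t8 = NOT t7 must be 0, so t7 = 1.
Enumerating the 32 input combinations, 1 give t8 = 0 and 31 give t8 = 1.

1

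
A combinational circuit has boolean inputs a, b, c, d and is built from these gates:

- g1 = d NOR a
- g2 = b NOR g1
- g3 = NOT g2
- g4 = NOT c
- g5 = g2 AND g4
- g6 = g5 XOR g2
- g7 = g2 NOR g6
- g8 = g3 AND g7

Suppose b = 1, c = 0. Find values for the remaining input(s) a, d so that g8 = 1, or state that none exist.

Check with b = 1, c = 0 and a=0, d=0:
g1 = d NOR a = 0 NOR 0 = 1
g2 = b NOR g1 = 1 NOR 1 = 0
g3 = NOT g2 = NOT 0 = 1
g4 = NOT c = NOT 0 = 1
g5 = g2 AND g4 = 0 AND 1 = 0
g6 = g5 XOR g2 = 0 XOR 0 = 0
g7 = g2 NOR g6 = 0 NOR 0 = 1
g8 = g3 AND g7 = 1 AND 1 = 1
So g8 = 1.

a=0, d=0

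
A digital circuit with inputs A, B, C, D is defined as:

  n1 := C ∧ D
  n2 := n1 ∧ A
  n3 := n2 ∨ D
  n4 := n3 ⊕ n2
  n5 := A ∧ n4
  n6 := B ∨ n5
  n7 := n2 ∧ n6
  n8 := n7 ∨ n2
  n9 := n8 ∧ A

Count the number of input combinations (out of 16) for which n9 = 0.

n9 = n8 ∧ A must be 0, so at least one of n8, A is 0.
Enumerating the 16 input combinations, 14 give n9 = 0 and 2 give n9 = 1.

14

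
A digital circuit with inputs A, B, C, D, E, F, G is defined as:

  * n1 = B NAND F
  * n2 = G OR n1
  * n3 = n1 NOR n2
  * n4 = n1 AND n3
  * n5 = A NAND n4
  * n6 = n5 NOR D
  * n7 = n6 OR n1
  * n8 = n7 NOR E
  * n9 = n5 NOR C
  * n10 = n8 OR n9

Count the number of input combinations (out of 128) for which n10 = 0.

112

n10 = n8 OR n9 must be 0, so both n8 = 0 and n9 = 0.
Enumerating the 128 input combinations, 112 give n10 = 0 and 16 give n10 = 1.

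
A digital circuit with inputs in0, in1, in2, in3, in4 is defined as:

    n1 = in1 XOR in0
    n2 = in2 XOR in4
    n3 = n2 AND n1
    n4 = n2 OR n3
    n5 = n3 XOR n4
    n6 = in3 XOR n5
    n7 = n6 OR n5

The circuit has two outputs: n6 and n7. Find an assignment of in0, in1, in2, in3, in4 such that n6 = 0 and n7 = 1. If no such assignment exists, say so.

in0=1, in1=1, in2=1, in3=1, in4=0

Check with in0=1, in1=1, in2=1, in3=1, in4=0:
n1 = in1 XOR in0 = 1 XOR 1 = 0
n2 = in2 XOR in4 = 1 XOR 0 = 1
n3 = n2 AND n1 = 1 AND 0 = 0
n4 = n2 OR n3 = 1 OR 0 = 1
n5 = n3 XOR n4 = 0 XOR 1 = 1
n6 = in3 XOR n5 = 1 XOR 1 = 0
n7 = n6 OR n5 = 0 OR 1 = 1
So n6 = 0 and n7 = 1.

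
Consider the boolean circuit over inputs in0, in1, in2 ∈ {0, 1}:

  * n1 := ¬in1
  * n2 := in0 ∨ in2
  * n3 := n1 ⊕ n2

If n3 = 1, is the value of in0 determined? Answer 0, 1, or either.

Both values of in0 occur among assignments with n3 = 1:
  in0=0: in0=0, in1=0, in2=0
  in0=1: in0=1, in1=1, in2=0

either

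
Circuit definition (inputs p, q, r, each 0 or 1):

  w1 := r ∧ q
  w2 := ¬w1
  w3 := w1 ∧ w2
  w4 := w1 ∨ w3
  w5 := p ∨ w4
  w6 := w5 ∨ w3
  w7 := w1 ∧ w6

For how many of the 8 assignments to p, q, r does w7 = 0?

w7 = w1 ∧ w6 must be 0, so at least one of w1, w6 is 0.
Enumerating the 8 input combinations, 6 give w7 = 0 and 2 give w7 = 1.

6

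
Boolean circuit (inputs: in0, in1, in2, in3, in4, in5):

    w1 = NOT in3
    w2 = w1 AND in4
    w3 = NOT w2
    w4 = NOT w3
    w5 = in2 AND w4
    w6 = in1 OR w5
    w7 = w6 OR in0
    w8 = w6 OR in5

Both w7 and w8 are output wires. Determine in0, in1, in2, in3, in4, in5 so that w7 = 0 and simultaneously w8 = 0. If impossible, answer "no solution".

in0=0, in1=0, in2=0, in3=0, in4=1, in5=0

Check with in0=0, in1=0, in2=0, in3=0, in4=1, in5=0:
w1 = NOT in3 = NOT 0 = 1
w2 = w1 AND in4 = 1 AND 1 = 1
w3 = NOT w2 = NOT 1 = 0
w4 = NOT w3 = NOT 0 = 1
w5 = in2 AND w4 = 0 AND 1 = 0
w6 = in1 OR w5 = 0 OR 0 = 0
w7 = w6 OR in0 = 0 OR 0 = 0
w8 = w6 OR in5 = 0 OR 0 = 0
So w7 = 0 and w8 = 0.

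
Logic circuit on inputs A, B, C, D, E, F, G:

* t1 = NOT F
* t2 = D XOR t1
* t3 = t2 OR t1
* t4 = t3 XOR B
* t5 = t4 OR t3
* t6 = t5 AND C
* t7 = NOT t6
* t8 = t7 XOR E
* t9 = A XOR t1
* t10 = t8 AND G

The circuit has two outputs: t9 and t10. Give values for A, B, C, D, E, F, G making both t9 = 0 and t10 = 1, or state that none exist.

Check with A=1 B=1 C=0 D=0 E=0 F=0 G=1:
t1 = NOT F = NOT 0 = 1
t2 = D XOR t1 = 0 XOR 1 = 1
t3 = t2 OR t1 = 1 OR 1 = 1
t4 = t3 XOR B = 1 XOR 1 = 0
t5 = t4 OR t3 = 0 OR 1 = 1
t6 = t5 AND C = 1 AND 0 = 0
t7 = NOT t6 = NOT 0 = 1
t8 = t7 XOR E = 1 XOR 0 = 1
t9 = A XOR t1 = 1 XOR 1 = 0
t10 = t8 AND G = 1 AND 1 = 1
So t9 = 0 and t10 = 1.

A=1 B=1 C=0 D=0 E=0 F=0 G=1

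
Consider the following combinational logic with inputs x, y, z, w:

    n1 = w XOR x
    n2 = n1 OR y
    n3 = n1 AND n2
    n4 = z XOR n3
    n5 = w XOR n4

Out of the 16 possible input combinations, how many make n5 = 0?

n5 = w XOR n4 must be 0, so w and n4 are equal.
Enumerating the 16 input combinations, 8 give n5 = 0 and 8 give n5 = 1.

8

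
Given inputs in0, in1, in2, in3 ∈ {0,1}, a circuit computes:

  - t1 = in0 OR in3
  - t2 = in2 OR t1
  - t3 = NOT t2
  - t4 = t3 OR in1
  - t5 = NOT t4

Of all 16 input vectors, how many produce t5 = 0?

t5 = NOT t4 must be 0, so t4 = 1.
Enumerating the 16 input combinations, 9 give t5 = 0 and 7 give t5 = 1.

9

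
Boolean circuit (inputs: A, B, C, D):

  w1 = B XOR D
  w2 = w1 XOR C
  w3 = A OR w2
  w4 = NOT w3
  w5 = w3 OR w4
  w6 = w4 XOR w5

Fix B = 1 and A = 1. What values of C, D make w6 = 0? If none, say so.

no solution exists

With B = 1 and A = 1 fixed, none of the 4 settings of C, D give w6 = 0.
For example, with C=0, D=0:
w1 = B XOR D = 1 XOR 0 = 1
w2 = w1 XOR C = 1 XOR 0 = 1
w3 = A OR w2 = 1 OR 1 = 1
w4 = NOT w3 = NOT 1 = 0
w5 = w3 OR w4 = 1 OR 0 = 1
w6 = w4 XOR w5 = 0 XOR 1 = 1
giving w6 = 1 ≠ 0.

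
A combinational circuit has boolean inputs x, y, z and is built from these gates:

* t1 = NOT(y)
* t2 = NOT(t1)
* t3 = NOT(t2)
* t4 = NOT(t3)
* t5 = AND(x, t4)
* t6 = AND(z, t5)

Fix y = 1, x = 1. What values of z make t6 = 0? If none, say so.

z=0

Check with y = 1, x = 1 and z=0:
t1 = NOT(y) = NOT 1 = 0
t2 = NOT(t1) = NOT 0 = 1
t3 = NOT(t2) = NOT 1 = 0
t4 = NOT(t3) = NOT 0 = 1
t5 = AND(x, t4) = AND(1, 1) = 1
t6 = AND(z, t5) = AND(0, 1) = 0
So t6 = 0.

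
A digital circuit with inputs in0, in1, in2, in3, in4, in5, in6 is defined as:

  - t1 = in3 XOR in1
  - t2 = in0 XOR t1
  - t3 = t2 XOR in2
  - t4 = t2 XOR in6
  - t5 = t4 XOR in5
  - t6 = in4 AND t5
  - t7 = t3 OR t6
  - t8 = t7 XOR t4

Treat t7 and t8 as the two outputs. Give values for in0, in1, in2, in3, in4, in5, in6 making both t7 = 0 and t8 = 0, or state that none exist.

in0=0, in1=0, in2=0, in3=0, in4=0, in5=0, in6=0

Check with in0=0, in1=0, in2=0, in3=0, in4=0, in5=0, in6=0:
t1 = in3 XOR in1 = 0 XOR 0 = 0
t2 = in0 XOR t1 = 0 XOR 0 = 0
t3 = t2 XOR in2 = 0 XOR 0 = 0
t4 = t2 XOR in6 = 0 XOR 0 = 0
t5 = t4 XOR in5 = 0 XOR 0 = 0
t6 = in4 AND t5 = 0 AND 0 = 0
t7 = t3 OR t6 = 0 OR 0 = 0
t8 = t7 XOR t4 = 0 XOR 0 = 0
So t7 = 0 and t8 = 0.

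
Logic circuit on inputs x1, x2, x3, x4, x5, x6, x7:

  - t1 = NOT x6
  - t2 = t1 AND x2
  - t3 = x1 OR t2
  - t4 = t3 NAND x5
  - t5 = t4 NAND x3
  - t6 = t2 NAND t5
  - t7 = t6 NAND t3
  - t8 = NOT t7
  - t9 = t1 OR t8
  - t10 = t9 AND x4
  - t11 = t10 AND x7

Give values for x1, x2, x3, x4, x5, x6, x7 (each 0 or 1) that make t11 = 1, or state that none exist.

x1=1 x2=0 x3=0 x4=1 x5=0 x6=0 x7=1

Check with x1=1 x2=0 x3=0 x4=1 x5=0 x6=0 x7=1:
t1 = NOT x6 = NOT 0 = 1
t2 = t1 AND x2 = 1 AND 0 = 0
t3 = x1 OR t2 = 1 OR 0 = 1
t4 = t3 NAND x5 = 1 NAND 0 = 1
t5 = t4 NAND x3 = 1 NAND 0 = 1
t6 = t2 NAND t5 = 0 NAND 1 = 1
t7 = t6 NAND t3 = 1 NAND 1 = 0
t8 = NOT t7 = NOT 0 = 1
t9 = t1 OR t8 = 1 OR 1 = 1
t10 = t9 AND x4 = 1 AND 1 = 1
t11 = t10 AND x7 = 1 AND 1 = 1
So t11 = 1 as required.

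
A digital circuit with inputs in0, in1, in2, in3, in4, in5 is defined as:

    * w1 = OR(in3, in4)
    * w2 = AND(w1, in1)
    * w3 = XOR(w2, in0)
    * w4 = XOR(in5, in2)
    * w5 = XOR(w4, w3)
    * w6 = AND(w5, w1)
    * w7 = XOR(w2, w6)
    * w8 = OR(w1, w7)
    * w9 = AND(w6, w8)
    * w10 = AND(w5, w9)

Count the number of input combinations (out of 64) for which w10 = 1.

24

w10 = AND(w5, w9) must be 1, so both w5 = 1 and w9 = 1.
w5 = XOR(w4, w3) must be 1, so w4 and w3 differ.
Enumerating the 64 input combinations, 24 give w10 = 1 and 40 give w10 = 0.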